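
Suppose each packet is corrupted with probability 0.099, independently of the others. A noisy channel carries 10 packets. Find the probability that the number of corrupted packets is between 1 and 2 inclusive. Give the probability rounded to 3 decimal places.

0.579

X ~ Binomial(10, 0.099); P(1 ≤ X ≤ 2) = Σ C(10,k) p^k (1−p)^(10−k) over k:
  k=1: C(10,1)·0.099^1·0.901^9 = 0.38740
  k=2: C(10,2)·0.099^2·0.901^8 = 0.19155
Total = 0.57895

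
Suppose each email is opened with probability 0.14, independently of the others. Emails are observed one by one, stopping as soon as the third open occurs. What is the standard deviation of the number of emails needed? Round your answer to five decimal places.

11.47313

Y = total emails until the third success; negative binomial with r=3, p=0.14.
SD(Y) = √[r(1−p)/p²] = √(131.6326531) = 11.4731274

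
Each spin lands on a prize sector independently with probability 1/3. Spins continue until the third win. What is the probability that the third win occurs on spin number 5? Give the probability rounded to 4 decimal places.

0.0988

Y = trial on which the third success occurs; negative binomial, r=3, p=0.333333.
P(Y=5) = C(4,2) · p^3 · (1−p)^2
= 6 · 0.037037 · 0.44444 = 0.098765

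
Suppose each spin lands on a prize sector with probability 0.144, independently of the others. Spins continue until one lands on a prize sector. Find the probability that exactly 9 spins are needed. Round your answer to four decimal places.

Geometric (trials to first success), p = 0.144.
P(Y = 9) = (1−p)^8 · p = 0.28826 · 0.144 = 0.041510

0.0415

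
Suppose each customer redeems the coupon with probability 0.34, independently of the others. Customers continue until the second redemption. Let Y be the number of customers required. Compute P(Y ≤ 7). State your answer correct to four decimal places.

0.7487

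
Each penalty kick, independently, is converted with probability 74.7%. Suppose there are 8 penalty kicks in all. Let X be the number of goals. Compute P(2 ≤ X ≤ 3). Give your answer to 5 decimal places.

X ~ Binomial(8, 0.747); P(2 ≤ X ≤ 3) = Σ C(8,k) p^k (1−p)^(8−k) over k:
  k=2: C(8,2)·0.747^2·0.253^6 = 0.0040975
  k=3: C(8,3)·0.747^3·0.253^5 = 0.0241965
Total = 0.0282940

0.02829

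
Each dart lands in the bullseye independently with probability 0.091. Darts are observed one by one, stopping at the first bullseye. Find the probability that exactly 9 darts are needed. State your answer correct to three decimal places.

0.042

Geometric (trials to first success), p = 0.091.
P(Y = 9) = (1−p)^8 · p = 0.46613 · 0.091 = 0.04242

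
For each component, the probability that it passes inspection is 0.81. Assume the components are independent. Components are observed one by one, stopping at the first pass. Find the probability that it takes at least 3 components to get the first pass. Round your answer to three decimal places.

Y = number of components to the first success; geometric, p = 0.81.
P(Y > 2) = P(first 2 all fail) = (1−p)^2 = 0.03610

0.036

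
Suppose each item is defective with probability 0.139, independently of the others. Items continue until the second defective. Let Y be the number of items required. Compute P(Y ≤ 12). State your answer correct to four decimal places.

0.5125

Finishing within 12 items ⇔ at least 2 successes in the first 12. With X ~ Binomial(12, 0.139), P(Y ≤ 12) = 1 − P(X ≤ 1).
  k=0: C(12,0)·0.139^0·0.861^12 = 0.165973
  k=1: C(12,1)·0.139^1·0.861^11 = 0.321537
1 − 0.487510 = 0.512490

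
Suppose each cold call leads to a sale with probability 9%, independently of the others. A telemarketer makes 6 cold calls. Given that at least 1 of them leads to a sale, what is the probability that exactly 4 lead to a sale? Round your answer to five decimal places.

0.00189

X ~ Binomial(6, 0.09). Want P(X=4 | X≥1) = P(X=4) / P(X≥1).
P(X=4) = C(6,4)·0.09^4·0.91^2 = 0.0008150
P(X≥1) = 1 − 0.5678693 = 0.4321307
Ratio = 0.0008150 / 0.4321307 = 0.0018859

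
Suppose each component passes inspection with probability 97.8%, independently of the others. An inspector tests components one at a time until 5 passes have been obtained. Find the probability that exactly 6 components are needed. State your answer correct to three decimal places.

0.098

Y = trial on which the fifth success occurs; negative binomial, r=5, p=0.978.
P(Y=6) = C(5,4) · p^5 · (1−p)^1
= 5 · 0.89473 · 0.022 = 0.09842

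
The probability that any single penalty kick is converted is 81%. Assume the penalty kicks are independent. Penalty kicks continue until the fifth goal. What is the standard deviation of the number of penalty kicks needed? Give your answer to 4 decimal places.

1.2033

Y = total penalty kicks until the fifth success; negative binomial with r=5, p=0.81.
SD(Y) = √[r(1−p)/p²] = √(1.447950) = 1.203308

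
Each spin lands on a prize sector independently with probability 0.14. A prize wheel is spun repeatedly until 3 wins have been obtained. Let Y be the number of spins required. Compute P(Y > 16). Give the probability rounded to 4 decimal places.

Needing more than 16 spins ⇔ fewer than 3 successes in the first 16. With X ~ Binomial(16, 0.14), P(Y > 16) = P(X ≤ 2).
  k=0: C(16,0)·0.14^0·0.86^16 = 0.089531
  k=1: C(16,1)·0.14^1·0.86^15 = 0.233198
  k=2: C(16,2)·0.14^2·0.86^14 = 0.284718
P(X ≤ 2) = 0.607448

0.6074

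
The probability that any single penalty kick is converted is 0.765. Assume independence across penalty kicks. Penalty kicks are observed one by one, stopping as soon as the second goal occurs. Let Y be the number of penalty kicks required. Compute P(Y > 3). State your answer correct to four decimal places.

Needing more than 3 penalty kicks ⇔ fewer than 2 successes in the first 3. With X ~ Binomial(3, 0.765), P(Y > 3) = P(X ≤ 1).
  k=0: C(3,0)·0.765^0·0.235^3 = 0.012978
  k=1: C(3,1)·0.765^1·0.235^2 = 0.126741
P(X ≤ 1) = 0.139719

0.1397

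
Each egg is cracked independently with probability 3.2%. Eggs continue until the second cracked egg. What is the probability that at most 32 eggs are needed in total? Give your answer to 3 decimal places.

0.273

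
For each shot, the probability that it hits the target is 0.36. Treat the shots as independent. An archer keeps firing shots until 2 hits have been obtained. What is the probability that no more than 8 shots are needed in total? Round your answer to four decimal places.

0.8452

Finishing within 8 shots ⇔ at least 2 successes in the first 8. With X ~ Binomial(8, 0.36), P(Y ≤ 8) = 1 − P(X ≤ 1).
  k=0: C(8,0)·0.36^0·0.64^8 = 0.028147
  k=1: C(8,1)·0.36^1·0.64^7 = 0.126664
1 − 0.154811 = 0.845189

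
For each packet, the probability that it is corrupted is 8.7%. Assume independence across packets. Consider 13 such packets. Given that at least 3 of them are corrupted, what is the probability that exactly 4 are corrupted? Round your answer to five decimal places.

X ~ Binomial(13, 0.087). Want P(X=4 | X≥3) = P(X=4) / P(X≥3).
P(X=4) = C(13,4)·0.087^4·0.913^9 = 0.0180559
P(X≥3) = 1 − 0.3062810 − 0.3794128 − 0.2169260 = 0.0973802
Ratio = 0.0180559 / 0.0973802 = 0.1854170

0.18542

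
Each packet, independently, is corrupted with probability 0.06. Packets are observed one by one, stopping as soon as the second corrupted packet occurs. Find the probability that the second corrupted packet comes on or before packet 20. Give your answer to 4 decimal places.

Finishing within 20 packets ⇔ at least 2 successes in the first 20. With X ~ Binomial(20, 0.06), P(Y ≤ 20) = 1 − P(X ≤ 1).
  k=0: C(20,0)·0.06^0·0.94^20 = 0.290106
  k=1: C(20,1)·0.06^1·0.94^19 = 0.370348
1 − 0.660455 = 0.339545

0.3395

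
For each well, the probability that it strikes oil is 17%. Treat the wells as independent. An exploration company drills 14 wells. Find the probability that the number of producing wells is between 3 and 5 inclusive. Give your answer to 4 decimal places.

0.4132

X ~ Binomial(14, 0.17); P(3 ≤ X ≤ 5) = Σ C(14,k) p^k (1−p)^(14−k) over k:
  k=3: C(14,3)·0.17^3·0.83^11 = 0.230307
  k=4: C(14,4)·0.17^4·0.83^10 = 0.129721
  k=5: C(14,5)·0.17^5·0.83^9 = 0.053139
Total = 0.413167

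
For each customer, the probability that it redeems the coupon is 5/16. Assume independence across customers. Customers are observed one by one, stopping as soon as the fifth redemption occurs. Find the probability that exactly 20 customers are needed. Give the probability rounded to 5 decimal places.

0.04185

Y = trial on which the fifth success occurs; negative binomial, r=5, p=0.3125.
P(Y=20) = C(19,4) · p^5 · (1−p)^15
= 3876 · 0.0029802 · 0.0036232 = 0.0418528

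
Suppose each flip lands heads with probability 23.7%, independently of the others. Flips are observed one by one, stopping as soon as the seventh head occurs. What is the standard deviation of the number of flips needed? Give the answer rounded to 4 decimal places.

9.7513

Y = total flips until the seventh success; negative binomial with r=7, p=0.237.
SD(Y) = √[r(1−p)/p²] = √(95.088038) = 9.751310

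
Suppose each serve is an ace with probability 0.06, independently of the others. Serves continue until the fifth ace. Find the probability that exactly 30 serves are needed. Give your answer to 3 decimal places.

Y = trial on which the fifth success occurs; negative binomial, r=5, p=0.06.
P(Y=30) = C(29,4) · p^5 · (1−p)^25
= 23751 · 7.776e-07 · 0.21291 = 0.00393

0.004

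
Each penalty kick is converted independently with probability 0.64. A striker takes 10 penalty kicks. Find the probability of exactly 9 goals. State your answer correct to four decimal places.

X ~ Binomial(n=10, p=0.64).
P(X=9) = C(10,9) · p^9 · (1−p)^1
= 10 · 0.018014 · 0.36 = 0.064852

0.0649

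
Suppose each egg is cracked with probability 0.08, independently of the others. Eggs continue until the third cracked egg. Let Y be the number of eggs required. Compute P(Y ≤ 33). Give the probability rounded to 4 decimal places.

0.4982

Finishing within 33 eggs ⇔ at least 3 successes in the first 33. With X ~ Binomial(33, 0.08), P(Y ≤ 33) = 1 − P(X ≤ 2).
  k=0: C(33,0)·0.08^0·0.92^33 = 0.063826
  k=1: C(33,1)·0.08^1·0.92^32 = 0.183153
  k=2: C(33,2)·0.08^2·0.92^31 = 0.254822
1 − 0.501801 = 0.498199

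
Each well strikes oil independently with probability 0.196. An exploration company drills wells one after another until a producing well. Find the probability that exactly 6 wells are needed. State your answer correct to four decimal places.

Geometric (trials to first success), p = 0.196.
P(Y = 6) = (1−p)^5 · p = 0.33595 · 0.196 = 0.065847

0.0658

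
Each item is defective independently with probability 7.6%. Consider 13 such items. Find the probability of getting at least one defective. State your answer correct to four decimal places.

P(at least one) = 1 − P(none) = 1 − (1 − 0.076)^13
= 1 − 0.357879 = 0.642121

0.6421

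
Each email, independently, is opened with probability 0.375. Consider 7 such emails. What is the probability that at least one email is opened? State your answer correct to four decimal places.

0.9627

P(at least one) = 1 − P(none) = 1 − (1 − 0.375)^7
= 1 − 0.037253 = 0.962747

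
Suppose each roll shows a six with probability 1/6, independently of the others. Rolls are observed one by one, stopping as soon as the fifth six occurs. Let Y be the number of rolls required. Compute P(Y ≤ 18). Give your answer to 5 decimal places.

0.16825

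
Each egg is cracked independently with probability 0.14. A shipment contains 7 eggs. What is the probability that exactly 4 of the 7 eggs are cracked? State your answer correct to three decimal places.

X ~ Binomial(n=7, p=0.14).
P(X=4) = C(7,4) · p^4 · (1−p)^3
= 35 · 0.00038416 · 0.63606 = 0.00855

0.009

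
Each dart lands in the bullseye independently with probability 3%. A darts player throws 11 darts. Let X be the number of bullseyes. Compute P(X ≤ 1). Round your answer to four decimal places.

0.9587

X ~ Binomial(11, 0.03); P(X ≤ 1) = Σ C(11,k) p^k (1−p)^(11−k) over k:
  k=0: C(11,0)·0.03^0·0.97^11 = 0.715301
  k=1: C(11,1)·0.03^1·0.97^10 = 0.243350
Total = 0.958651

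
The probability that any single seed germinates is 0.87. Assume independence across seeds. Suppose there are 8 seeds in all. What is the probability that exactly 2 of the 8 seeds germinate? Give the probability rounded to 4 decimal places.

X ~ Binomial(n=8, p=0.87).
P(X=2) = C(8,2) · p^2 · (1−p)^6
= 28 · 0.7569 · 4.8268e-06 = 0.000102

0.0001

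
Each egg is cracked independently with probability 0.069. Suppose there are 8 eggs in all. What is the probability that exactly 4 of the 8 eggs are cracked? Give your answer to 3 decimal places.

0.001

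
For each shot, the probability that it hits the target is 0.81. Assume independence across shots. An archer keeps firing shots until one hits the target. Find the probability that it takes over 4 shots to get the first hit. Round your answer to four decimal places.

Y = number of shots to the first success; geometric, p = 0.81.
P(Y > 4) = P(first 4 all fail) = (1−p)^4 = 0.001303

0.0013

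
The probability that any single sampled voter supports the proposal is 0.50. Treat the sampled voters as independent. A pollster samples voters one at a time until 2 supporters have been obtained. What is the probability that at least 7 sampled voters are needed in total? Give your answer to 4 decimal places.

0.1094

Needing more than 6 sampled voters ⇔ fewer than 2 successes in the first 6. With X ~ Binomial(6, 0.50), P(Y > 6) = P(X ≤ 1).
  k=0: C(6,0)·0.50^0·0.50^6 = 0.015625
  k=1: C(6,1)·0.50^1·0.50^5 = 0.093750
P(X ≤ 1) = 0.109375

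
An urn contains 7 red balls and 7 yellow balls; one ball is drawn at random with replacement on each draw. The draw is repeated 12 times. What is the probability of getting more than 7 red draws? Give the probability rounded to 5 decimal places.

X ~ Binomial(12, 0.50); P(X ≥ 8) = Σ C(12,k) p^k (1−p)^(12−k) over k:
  k=8: C(12,8)·0.50^8·0.50^4 = 0.1208496
  k=9: C(12,9)·0.50^9·0.50^3 = 0.0537109
  k=10: C(12,10)·0.50^10·0.50^2 = 0.0161133
  k=11: C(12,11)·0.50^11·0.50^1 = 0.0029297
  k=12: C(12,12)·0.50^12·0.50^0 = 0.0002441
Total = 0.1938477

0.19385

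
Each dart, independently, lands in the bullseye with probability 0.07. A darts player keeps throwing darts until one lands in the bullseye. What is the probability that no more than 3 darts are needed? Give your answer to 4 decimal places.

0.1956

Y = number of darts to the first success; geometric, p = 0.07.
P(Y ≤ 3) = 1 − (1−p)^3 = 1 − 0.804357 = 0.195643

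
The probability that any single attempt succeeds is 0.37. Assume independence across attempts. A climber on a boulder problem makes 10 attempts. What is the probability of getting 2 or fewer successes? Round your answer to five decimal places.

X ~ Binomial(10, 0.37); P(X ≤ 2) = Σ C(10,k) p^k (1−p)^(10−k) over k:
  k=0: C(10,0)·0.37^0·0.63^10 = 0.0098493
  k=1: C(10,1)·0.37^1·0.63^9 = 0.0578451
  k=2: C(10,2)·0.37^2·0.63^8 = 0.1528764
Total = 0.2205708

0.22057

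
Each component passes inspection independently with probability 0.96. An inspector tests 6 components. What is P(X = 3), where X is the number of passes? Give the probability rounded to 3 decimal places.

0.001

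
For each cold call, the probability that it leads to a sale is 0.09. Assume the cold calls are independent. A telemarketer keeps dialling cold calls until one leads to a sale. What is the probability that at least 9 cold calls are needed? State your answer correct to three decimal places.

0.470

Y = number of cold calls to the first success; geometric, p = 0.09.
P(Y > 8) = P(first 8 all fail) = (1−p)^8 = 0.47025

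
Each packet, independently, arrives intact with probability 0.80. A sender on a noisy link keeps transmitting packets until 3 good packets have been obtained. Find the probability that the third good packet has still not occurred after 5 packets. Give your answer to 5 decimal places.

Needing more than 5 packets ⇔ fewer than 3 successes in the first 5. With X ~ Binomial(5, 0.80), P(Y > 5) = P(X ≤ 2).
  k=0: C(5,0)·0.80^0·0.20^5 = 0.0003200
  k=1: C(5,1)·0.80^1·0.20^4 = 0.0064000
  k=2: C(5,2)·0.80^2·0.20^3 = 0.0512000
P(X ≤ 2) = 0.0579200

0.05792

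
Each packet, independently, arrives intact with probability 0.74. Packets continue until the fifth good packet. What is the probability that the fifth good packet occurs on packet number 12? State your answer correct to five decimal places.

0.00588

Y = trial on which the fifth success occurs; negative binomial, r=5, p=0.74.
P(Y=12) = C(11,4) · p^5 · (1−p)^7
= 330 · 0.2219 · 8.0318e-05 = 0.0058815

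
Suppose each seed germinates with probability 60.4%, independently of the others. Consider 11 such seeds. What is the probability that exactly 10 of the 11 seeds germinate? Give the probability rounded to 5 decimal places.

0.02815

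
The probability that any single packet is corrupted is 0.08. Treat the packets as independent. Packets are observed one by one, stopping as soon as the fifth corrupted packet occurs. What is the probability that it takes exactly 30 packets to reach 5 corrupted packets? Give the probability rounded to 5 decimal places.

Y = trial on which the fifth success occurs; negative binomial, r=5, p=0.08.
P(Y=30) = C(29,4) · p^5 · (1−p)^25
= 23751 · 3.2768e-06 · 0.12436 = 0.0096789

0.00968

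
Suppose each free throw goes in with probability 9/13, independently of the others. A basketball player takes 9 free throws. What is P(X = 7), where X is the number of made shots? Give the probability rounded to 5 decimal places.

X ~ Binomial(n=9, p=0.692308).
P(X=7) = C(9,7) · p^7 · (1−p)^2
= 36 · 0.076224 · 0.094675 = 0.2597945

0.25979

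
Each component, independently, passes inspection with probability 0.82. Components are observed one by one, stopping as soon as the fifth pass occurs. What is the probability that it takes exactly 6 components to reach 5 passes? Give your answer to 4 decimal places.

0.3337

Y = trial on which the fifth success occurs; negative binomial, r=5, p=0.82.
P(Y=6) = C(5,4) · p^5 · (1−p)^1
= 5 · 0.37074 · 0.18 = 0.333666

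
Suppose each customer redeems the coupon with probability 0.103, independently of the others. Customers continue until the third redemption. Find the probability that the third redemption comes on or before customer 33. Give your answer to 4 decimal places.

0.6747

Finishing within 33 customers ⇔ at least 3 successes in the first 33. With X ~ Binomial(33, 0.103), P(Y ≤ 33) = 1 − P(X ≤ 2).
  k=0: C(33,0)·0.103^0·0.897^33 = 0.027679
  k=1: C(33,1)·0.103^1·0.897^32 = 0.104884
  k=2: C(33,2)·0.103^2·0.897^31 = 0.192697
1 − 0.325260 = 0.674740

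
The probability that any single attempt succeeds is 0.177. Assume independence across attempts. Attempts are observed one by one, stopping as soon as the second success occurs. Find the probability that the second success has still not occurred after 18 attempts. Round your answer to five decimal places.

Needing more than 18 attempts ⇔ fewer than 2 successes in the first 18. With X ~ Binomial(18, 0.177), P(Y > 18) = P(X ≤ 1).
  k=0: C(18,0)·0.177^0·0.823^18 = 0.0300052
  k=1: C(18,1)·0.177^1·0.823^17 = 0.1161564
P(X ≤ 1) = 0.1461616

0.14616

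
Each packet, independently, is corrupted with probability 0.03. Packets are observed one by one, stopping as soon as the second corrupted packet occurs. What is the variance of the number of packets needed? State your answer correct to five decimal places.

2155.55556

Y = total packets until the second success; negative binomial with r=2, p=0.03.
Var(Y) = r(1−p)/p² = 2·0.97 / 0.03² = 2155.5555556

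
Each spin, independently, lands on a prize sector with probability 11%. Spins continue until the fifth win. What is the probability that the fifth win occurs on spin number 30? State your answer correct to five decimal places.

0.02077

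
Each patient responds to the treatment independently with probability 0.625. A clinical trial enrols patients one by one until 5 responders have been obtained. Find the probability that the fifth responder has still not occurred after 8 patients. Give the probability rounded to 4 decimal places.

Needing more than 8 patients ⇔ fewer than 5 successes in the first 8. With X ~ Binomial(8, 0.625), P(Y > 8) = P(X ≤ 4).
  k=0: C(8,0)·0.625^0·0.375^8 = 0.000391
  k=1: C(8,1)·0.625^1·0.375^7 = 0.005214
  k=2: C(8,2)·0.625^2·0.375^6 = 0.030416
  k=3: C(8,3)·0.625^3·0.375^5 = 0.101388
  k=4: C(8,4)·0.625^4·0.375^4 = 0.211224
P(X ≤ 4) = 0.348633

0.3486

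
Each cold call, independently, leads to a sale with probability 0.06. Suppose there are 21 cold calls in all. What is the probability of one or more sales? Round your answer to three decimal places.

0.727

P(at least one) = 1 − P(none) = 1 − (1 − 0.06)^21
= 1 − 0.27270 = 0.72730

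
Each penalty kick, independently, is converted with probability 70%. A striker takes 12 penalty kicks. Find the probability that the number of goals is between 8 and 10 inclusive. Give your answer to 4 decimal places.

0.6386

X ~ Binomial(12, 0.70); P(8 ≤ X ≤ 10) = Σ C(12,k) p^k (1−p)^(12−k) over k:
  k=8: C(12,8)·0.70^8·0.30^4 = 0.231140
  k=9: C(12,9)·0.70^9·0.30^3 = 0.239700
  k=10: C(12,10)·0.70^10·0.30^2 = 0.167790
Total = 0.638630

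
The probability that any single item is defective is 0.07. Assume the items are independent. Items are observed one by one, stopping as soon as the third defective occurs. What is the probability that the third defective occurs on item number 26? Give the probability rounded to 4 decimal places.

Y = trial on which the third success occurs; negative binomial, r=3, p=0.07.
P(Y=26) = C(25,2) · p^3 · (1−p)^23
= 300 · 0.000343 · 0.18841 = 0.019388

0.0194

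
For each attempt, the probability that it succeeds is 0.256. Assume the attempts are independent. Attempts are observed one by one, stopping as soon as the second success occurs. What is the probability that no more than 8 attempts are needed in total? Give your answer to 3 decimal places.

0.648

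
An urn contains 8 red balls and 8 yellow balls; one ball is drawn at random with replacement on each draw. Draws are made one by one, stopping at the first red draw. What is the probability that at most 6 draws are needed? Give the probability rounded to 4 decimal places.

0.9844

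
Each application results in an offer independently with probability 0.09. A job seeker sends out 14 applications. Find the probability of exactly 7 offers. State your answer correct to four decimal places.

0.0001

X ~ Binomial(n=14, p=0.09).
P(X=7) = C(14,7) · p^7 · (1−p)^7
= 3432 · 4.783e-08 · 0.51676 = 0.000085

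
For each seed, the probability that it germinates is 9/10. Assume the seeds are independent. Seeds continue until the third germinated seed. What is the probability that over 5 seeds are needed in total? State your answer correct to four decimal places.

Needing more than 5 seeds ⇔ fewer than 3 successes in the first 5. With X ~ Binomial(5, 0.90), P(Y > 5) = P(X ≤ 2).
  k=0: C(5,0)·0.90^0·0.10^5 = 0.000010
  k=1: C(5,1)·0.90^1·0.10^4 = 0.000450
  k=2: C(5,2)·0.90^2·0.10^3 = 0.008100
P(X ≤ 2) = 0.008560

0.0086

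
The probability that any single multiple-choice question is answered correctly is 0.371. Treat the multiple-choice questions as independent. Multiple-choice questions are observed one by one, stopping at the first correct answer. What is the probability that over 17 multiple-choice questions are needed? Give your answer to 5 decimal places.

0.00038

Y = number of multiple-choice questions to the first success; geometric, p = 0.371.
P(Y > 17) = P(first 17 all fail) = (1−p)^17 = 0.0003776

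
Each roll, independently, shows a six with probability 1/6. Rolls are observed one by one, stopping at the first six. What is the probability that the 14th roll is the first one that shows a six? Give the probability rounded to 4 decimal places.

0.0156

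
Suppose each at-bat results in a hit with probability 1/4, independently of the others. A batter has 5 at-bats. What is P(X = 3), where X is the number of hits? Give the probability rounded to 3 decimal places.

0.088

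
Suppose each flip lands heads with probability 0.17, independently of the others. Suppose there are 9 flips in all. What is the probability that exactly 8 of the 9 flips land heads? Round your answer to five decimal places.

X ~ Binomial(n=9, p=0.17).
P(X=8) = C(9,8) · p^8 · (1−p)^1
= 9 · 6.9758e-07 · 0.83 = 0.0000052

0.00001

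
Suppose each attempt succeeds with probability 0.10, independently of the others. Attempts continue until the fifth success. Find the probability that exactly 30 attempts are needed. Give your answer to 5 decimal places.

Y = trial on which the fifth success occurs; negative binomial, r=5, p=0.10.
P(Y=30) = C(29,4) · p^5 · (1−p)^25
= 23751 · 1e-05 · 0.07179 = 0.0170508

0.01705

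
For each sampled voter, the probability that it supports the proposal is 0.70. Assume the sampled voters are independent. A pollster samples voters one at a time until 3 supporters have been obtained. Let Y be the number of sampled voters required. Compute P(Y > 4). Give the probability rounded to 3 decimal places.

Needing more than 4 sampled voters ⇔ fewer than 3 successes in the first 4. With X ~ Binomial(4, 0.70), P(Y > 4) = P(X ≤ 2).
  k=0: C(4,0)·0.70^0·0.30^4 = 0.00810
  k=1: C(4,1)·0.70^1·0.30^3 = 0.07560
  k=2: C(4,2)·0.70^2·0.30^2 = 0.26460
P(X ≤ 2) = 0.34830

0.348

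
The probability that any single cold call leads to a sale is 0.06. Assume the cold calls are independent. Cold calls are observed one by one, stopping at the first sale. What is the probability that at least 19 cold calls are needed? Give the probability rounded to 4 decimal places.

0.3283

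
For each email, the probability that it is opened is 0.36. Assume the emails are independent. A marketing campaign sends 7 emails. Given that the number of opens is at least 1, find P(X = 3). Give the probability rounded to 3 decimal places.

X ~ Binomial(7, 0.36). Want P(X=3 | X≥1) = P(X=3) / P(X≥1).
P(X=3) = C(7,3)·0.36^3·0.64^4 = 0.27397
P(X≥1) = 1 − 0.04398 = 0.95602
Ratio = 0.27397 / 0.95602 = 0.28657

0.287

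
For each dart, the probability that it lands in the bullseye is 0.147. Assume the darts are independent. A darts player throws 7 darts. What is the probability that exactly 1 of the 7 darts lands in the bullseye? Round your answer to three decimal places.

X ~ Binomial(n=7, p=0.147).
P(X=1) = C(7,1) · p^1 · (1−p)^6
= 7 · 0.147 · 0.38521 = 0.39638

0.396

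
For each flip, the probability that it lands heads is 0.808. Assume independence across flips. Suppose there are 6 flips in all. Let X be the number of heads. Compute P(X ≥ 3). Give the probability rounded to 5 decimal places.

0.98538

X ~ Binomial(6, 0.808); P(X ≥ 3) = Σ C(6,k) p^k (1−p)^(6−k) over k:
  k=3: C(6,3)·0.808^3·0.192^3 = 0.0746737
  k=4: C(6,4)·0.808^4·0.192^2 = 0.2356889
  k=5: C(6,5)·0.808^5·0.192^1 = 0.3967430
  k=6: C(6,6)·0.808^6·0.192^0 = 0.2782711
Total = 0.9853768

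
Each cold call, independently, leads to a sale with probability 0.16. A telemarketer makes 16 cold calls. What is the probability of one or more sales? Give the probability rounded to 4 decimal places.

P(at least one) = 1 − P(none) = 1 − (1 − 0.16)^16
= 1 − 0.061442 = 0.938558

0.9386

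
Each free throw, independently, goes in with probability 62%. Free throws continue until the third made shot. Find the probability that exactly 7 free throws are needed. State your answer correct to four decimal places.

0.0745

Y = trial on which the third success occurs; negative binomial, r=3, p=0.62.
P(Y=7) = C(6,2) · p^3 · (1−p)^4
= 15 · 0.23833 · 0.020851 = 0.074542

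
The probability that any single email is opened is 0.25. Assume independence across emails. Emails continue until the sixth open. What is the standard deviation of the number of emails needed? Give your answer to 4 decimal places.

Y = total emails until the sixth success; negative binomial with r=6, p=0.25.
SD(Y) = √[r(1−p)/p²] = √(72.000000) = 8.485281

8.4853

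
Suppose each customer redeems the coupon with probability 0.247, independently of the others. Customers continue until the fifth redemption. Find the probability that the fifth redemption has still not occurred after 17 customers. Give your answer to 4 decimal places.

Needing more than 17 customers ⇔ fewer than 5 successes in the first 17. With X ~ Binomial(17, 0.247), P(Y > 17) = P(X ≤ 4).
  k=0: C(17,0)·0.247^0·0.753^17 = 0.008045
  k=1: C(17,1)·0.247^1·0.753^16 = 0.044861
  k=2: C(17,2)·0.247^2·0.753^15 = 0.117722
  k=3: C(17,3)·0.247^3·0.753^14 = 0.193077
  k=4: C(17,4)·0.247^4·0.753^13 = 0.221666
P(X ≤ 4) = 0.585370

0.5854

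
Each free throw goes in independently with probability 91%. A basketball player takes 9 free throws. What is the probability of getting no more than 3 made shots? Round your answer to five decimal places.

X ~ Binomial(9, 0.91); P(X ≤ 3) = Σ C(9,k) p^k (1−p)^(9−k) over k:
  k=0: C(9,0)·0.91^0·0.09^9 = 0.0000000
  k=1: C(9,1)·0.91^1·0.09^8 = 0.0000000
  k=2: C(9,2)·0.91^2·0.09^7 = 0.0000014
  k=3: C(9,3)·0.91^3·0.09^6 = 0.0000336
Total = 0.0000351

0.00004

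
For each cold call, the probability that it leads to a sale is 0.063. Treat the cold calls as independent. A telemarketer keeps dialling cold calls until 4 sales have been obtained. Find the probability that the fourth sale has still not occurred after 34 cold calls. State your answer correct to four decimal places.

Needing more than 34 cold calls ⇔ fewer than 4 successes in the first 34. With X ~ Binomial(34, 0.063), P(Y > 34) = P(X ≤ 3).
  k=0: C(34,0)·0.063^0·0.937^34 = 0.109432
  k=1: C(34,1)·0.063^1·0.937^33 = 0.250165
  k=2: C(34,2)·0.063^2·0.937^32 = 0.277531
  k=3: C(34,3)·0.063^3·0.937^31 = 0.199040
P(X ≤ 3) = 0.836168

0.8362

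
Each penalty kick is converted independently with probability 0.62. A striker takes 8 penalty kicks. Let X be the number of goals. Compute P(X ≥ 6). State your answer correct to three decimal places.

X ~ Binomial(8, 0.62); P(X ≥ 6) = Σ C(8,k) p^k (1−p)^(8−k) over k:
  k=6: C(8,6)·0.62^6·0.38^2 = 0.22965
  k=7: C(8,7)·0.62^7·0.38^1 = 0.10706
  k=8: C(8,8)·0.62^8·0.38^0 = 0.02183
Total = 0.35855

0.359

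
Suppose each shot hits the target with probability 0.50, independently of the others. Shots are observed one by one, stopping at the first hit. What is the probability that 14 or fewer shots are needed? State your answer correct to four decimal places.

Y = number of shots to the first success; geometric, p = 0.50.
P(Y ≤ 14) = 1 − (1−p)^14 = 1 − 0.000061 = 0.999939

0.9999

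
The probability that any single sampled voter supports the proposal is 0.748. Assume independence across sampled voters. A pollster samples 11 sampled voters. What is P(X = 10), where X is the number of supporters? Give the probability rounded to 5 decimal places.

0.15199

X ~ Binomial(n=11, p=0.748).
P(X=10) = C(11,10) · p^10 · (1−p)^1
= 11 · 0.05483 · 0.252 = 0.1519880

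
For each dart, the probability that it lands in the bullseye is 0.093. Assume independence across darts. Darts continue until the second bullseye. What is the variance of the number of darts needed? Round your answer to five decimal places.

Y = total darts until the second success; negative binomial with r=2, p=0.093.
Var(Y) = r(1−p)/p² = 2·0.907 / 0.093² = 209.7352295

209.73523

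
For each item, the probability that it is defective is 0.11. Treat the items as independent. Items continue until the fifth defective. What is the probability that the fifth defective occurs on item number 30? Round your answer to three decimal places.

Y = trial on which the fifth success occurs; negative binomial, r=5, p=0.11.
P(Y=30) = C(29,4) · p^5 · (1−p)^25
= 23751 · 1.6105e-05 · 0.054294 = 0.02077

0.021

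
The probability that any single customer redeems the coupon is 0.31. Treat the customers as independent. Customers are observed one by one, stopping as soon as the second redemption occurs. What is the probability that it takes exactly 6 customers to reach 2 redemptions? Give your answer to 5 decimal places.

0.10892

Y = trial on which the second success occurs; negative binomial, r=2, p=0.31.
P(Y=6) = C(5,1) · p^2 · (1−p)^4
= 5 · 0.0961 · 0.22667 = 0.1089155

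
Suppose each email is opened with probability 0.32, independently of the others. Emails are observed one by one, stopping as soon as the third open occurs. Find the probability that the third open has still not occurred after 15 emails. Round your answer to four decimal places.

0.0962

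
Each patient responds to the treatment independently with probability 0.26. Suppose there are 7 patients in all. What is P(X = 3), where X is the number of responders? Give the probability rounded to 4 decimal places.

0.1845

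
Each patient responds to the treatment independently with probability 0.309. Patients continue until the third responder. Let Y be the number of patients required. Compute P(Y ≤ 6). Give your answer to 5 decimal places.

0.27253

Finishing within 6 patients ⇔ at least 3 successes in the first 6. With X ~ Binomial(6, 0.309), P(Y ≤ 6) = 1 − P(X ≤ 2).
  k=0: C(6,0)·0.309^0·0.691^6 = 0.1088600
  k=1: C(6,1)·0.309^1·0.691^5 = 0.2920788
  k=2: C(6,2)·0.309^2·0.691^4 = 0.3265280
1 − 0.7274667 = 0.2725333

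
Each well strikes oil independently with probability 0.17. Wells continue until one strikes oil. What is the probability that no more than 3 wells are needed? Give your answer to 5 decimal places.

Y = number of wells to the first success; geometric, p = 0.17.
P(Y ≤ 3) = 1 − (1−p)^3 = 1 − 0.5717870 = 0.4282130

0.42821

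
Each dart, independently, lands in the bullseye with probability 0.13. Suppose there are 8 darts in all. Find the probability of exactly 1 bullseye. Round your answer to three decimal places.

0.392

X ~ Binomial(n=8, p=0.13).
P(X=1) = C(8,1) · p^1 · (1−p)^7
= 8 · 0.13 · 0.37725 = 0.39234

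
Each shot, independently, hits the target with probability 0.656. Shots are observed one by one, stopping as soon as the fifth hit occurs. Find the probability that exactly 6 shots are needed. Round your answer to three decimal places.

0.209

Y = trial on which the fifth success occurs; negative binomial, r=5, p=0.656.
P(Y=6) = C(5,4) · p^5 · (1−p)^1
= 5 · 0.12148 · 0.344 = 0.20895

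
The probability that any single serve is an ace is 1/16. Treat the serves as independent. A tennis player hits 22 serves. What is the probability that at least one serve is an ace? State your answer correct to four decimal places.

0.7582

P(at least one) = 1 − P(none) = 1 − (1 − 0.0625)^22
= 1 − 0.241751 = 0.758249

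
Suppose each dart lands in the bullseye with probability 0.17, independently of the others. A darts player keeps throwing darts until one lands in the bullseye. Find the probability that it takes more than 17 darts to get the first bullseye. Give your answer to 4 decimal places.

Y = number of darts to the first success; geometric, p = 0.17.
P(Y > 17) = P(first 17 all fail) = (1−p)^17 = 0.042104

0.0421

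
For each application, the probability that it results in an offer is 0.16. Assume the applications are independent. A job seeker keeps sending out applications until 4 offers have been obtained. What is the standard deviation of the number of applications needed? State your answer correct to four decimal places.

Y = total applications until the fourth success; negative binomial with r=4, p=0.16.
SD(Y) = √[r(1−p)/p²] = √(131.250000) = 11.456439

11.4564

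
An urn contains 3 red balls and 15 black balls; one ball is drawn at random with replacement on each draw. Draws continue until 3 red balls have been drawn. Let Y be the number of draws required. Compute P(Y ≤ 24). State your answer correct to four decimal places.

0.7882

Finishing within 24 draws ⇔ at least 3 successes in the first 24. With X ~ Binomial(24, 0.166667), P(Y ≤ 24) = 1 − P(X ≤ 2).
  k=0: C(24,0)·0.166667^0·0.833333^24 = 0.012579
  k=1: C(24,1)·0.166667^1·0.833333^23 = 0.060380
  k=2: C(24,2)·0.166667^2·0.833333^22 = 0.138873
1 − 0.211832 = 0.788168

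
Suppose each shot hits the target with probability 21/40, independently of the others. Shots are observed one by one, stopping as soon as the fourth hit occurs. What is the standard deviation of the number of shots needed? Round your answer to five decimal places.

Y = total shots until the fourth success; negative binomial with r=4, p=0.525.
SD(Y) = √[r(1−p)/p²] = √(6.8934240) = 2.6255331

2.62553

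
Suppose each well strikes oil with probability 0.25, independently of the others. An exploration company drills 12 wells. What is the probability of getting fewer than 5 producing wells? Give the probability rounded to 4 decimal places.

0.8424

X ~ Binomial(12, 0.25); P(X ≤ 4) = Σ C(12,k) p^k (1−p)^(12−k) over k:
  k=0: C(12,0)·0.25^0·0.75^12 = 0.031676
  k=1: C(12,1)·0.25^1·0.75^11 = 0.126705
  k=2: C(12,2)·0.25^2·0.75^10 = 0.232293
  k=3: C(12,3)·0.25^3·0.75^9 = 0.258104
  k=4: C(12,4)·0.25^4·0.75^8 = 0.193578
Total = 0.842356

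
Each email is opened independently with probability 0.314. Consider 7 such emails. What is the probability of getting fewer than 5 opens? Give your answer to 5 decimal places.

0.96493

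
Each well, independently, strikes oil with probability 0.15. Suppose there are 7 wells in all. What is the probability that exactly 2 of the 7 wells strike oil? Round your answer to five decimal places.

X ~ Binomial(n=7, p=0.15).
P(X=2) = C(7,2) · p^2 · (1−p)^5
= 21 · 0.0225 · 0.44371 = 0.2096508

0.20965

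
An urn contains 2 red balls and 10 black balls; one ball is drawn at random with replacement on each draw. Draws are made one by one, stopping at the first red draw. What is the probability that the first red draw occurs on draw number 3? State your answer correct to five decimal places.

0.11574

Geometric (trials to first success), p = 0.166667.
P(Y = 3) = (1−p)^2 · p = 0.69444 · 0.166667 = 0.1157407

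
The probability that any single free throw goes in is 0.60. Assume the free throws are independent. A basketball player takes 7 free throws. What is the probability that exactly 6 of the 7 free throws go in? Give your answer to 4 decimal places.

X ~ Binomial(n=7, p=0.60).
P(X=6) = C(7,6) · p^6 · (1−p)^1
= 7 · 0.046656 · 0.4 = 0.130637

0.1306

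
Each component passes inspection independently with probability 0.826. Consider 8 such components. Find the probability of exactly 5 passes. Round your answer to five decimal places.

0.11343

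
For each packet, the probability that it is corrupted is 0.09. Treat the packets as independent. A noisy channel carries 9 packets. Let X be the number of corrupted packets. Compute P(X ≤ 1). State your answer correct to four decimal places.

0.8088

X ~ Binomial(9, 0.09); P(X ≤ 1) = Σ C(9,k) p^k (1−p)^(9−k) over k:
  k=0: C(9,0)·0.09^0·0.91^9 = 0.427930
  k=1: C(9,1)·0.09^1·0.91^8 = 0.380905
Total = 0.808834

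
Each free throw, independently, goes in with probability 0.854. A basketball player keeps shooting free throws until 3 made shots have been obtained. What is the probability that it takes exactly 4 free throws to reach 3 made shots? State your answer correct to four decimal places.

0.2728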